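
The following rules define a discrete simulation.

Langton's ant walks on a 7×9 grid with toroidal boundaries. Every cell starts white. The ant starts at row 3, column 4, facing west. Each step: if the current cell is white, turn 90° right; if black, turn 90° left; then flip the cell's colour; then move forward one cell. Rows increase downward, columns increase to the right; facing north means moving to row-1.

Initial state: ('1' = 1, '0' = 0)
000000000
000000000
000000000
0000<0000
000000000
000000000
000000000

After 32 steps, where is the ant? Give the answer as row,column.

[0] 000000000
000000000
000000000
0000<0000
000000000
000000000
000000000
[1] 000000000
000000000
0000^0000
000010000
000000000
000000000
000000000
[2] 000000000
000000000
00001>000
000010000
000000000
000000000
000000000
[3] 000000000
000000000
000011000
00001v000
000000000
000000000
000000000
[4] 000000000
000000000
000011000
0000<1000
000000000
000000000
000000000
[5] 000000000
000000000
000011000
000001000
0000v0000
000000000
000000000
[6] 000000000
000000000
000011000
000001000
000<10000
000000000
000000000
[7] 000000000
000000000
000011000
000^01000
000110000
000000000
000000000
[8] 000000000
000000000
000011000
0001>1000
000110000
000000000
000000000
[9] 000000000
000000000
000011000
000111000
0001v0000
000000000
000000000
[10] 000000000
000000000
000011000
000111000
00010>000
000000000
000000000
[11] 000000000
000000000
000011000
000111000
000101000
00000v000
000000000
[12] 000000000
000000000
000011000
000111000
000101000
0000<1000
000000000
[13] 000000000
000000000
000011000
000111000
0001^1000
000011000
000000000
[14] 000000000
000000000
000011000
000111000
00011>000
000011000
000000000
[15] 000000000
000000000
000011000
00011^000
000110000
000011000
000000000
[16] 000000000
000000000
000011000
0001<0000
000110000
000011000
000000000
[17] 000000000
000000000
000011000
000100000
0001v0000
000011000
000000000
[18] 000000000
000000000
000011000
000100000
00010>000
000011000
000000000
[19] 000000000
000000000
000011000
000100000
000101000
00001v000
000000000
[20] 000000000
000000000
000011000
000100000
000101000
000010>00
000000000
[21] 000000000
000000000
000011000
000100000
000101000
000010100
000000v00
[22] 000000000
000000000
000011000
000100000
000101000
000010100
00000<100
[23] 000000000
000000000
000011000
000100000
000101000
00001^100
000001100
[24] 000000000
000000000
000011000
000100000
000101000
000011>00
000001100
[25] 000000000
000000000
000011000
000100000
000101^00
000011000
000001100
[26] 000000000
000000000
000011000
000100000
0001011>0
000011000
000001100
[27] 000000000
000000000
000011000
000100000
000101110
0000110v0
000001100
[28] 000000000
000000000
000011000
000100000
000101110
000011<10
000001100
[29] 000000000
000000000
000011000
000100000
000101^10
000011110
000001100
[30] 000000000
000000000
000011000
000100000
00010<010
000011110
000001100
[31] 000000000
000000000
000011000
000100000
000100010
00001v110
000001100
[32] 000000000
000000000
000011000
000100000
000100010
000010>10
000001100

5,6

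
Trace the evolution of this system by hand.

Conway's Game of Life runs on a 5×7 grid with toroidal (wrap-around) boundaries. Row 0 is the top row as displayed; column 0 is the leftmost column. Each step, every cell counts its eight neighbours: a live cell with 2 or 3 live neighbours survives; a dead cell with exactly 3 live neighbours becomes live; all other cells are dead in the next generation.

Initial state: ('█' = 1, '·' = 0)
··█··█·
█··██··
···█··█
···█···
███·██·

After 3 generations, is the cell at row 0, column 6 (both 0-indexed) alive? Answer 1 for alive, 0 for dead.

t=0: ··█··█·
█··██··
···█··█
···█···
███·██·
t=1: █·█··█·
··█████
··██···
██·█·██
·██·███
t=2: █······
·····██
·······
·······
·······
t=3: ······█
······█
·······
·······
·······

1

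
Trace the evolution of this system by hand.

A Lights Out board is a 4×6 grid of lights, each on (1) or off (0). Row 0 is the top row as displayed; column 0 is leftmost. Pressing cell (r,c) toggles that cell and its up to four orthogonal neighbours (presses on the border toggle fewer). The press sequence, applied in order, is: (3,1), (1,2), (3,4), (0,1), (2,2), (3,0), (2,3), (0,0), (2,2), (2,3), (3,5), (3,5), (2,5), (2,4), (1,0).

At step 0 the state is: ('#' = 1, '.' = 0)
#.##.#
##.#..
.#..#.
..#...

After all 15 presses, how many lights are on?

0) #.##.#
##.#..
.#..#.
..#...
1) #.##.#
##.#..
....#.
##....
2) #..#.#
#.#...
..#.#.
##....
3) #..#.#
#.#...
..#...
##.###
4) .###.#
###...
..#...
##.###
5) .###.#
##....
.#.#..
######
6) .###.#
##....
##.#..
..####
7) .###.#
##.#..
###.#.
..#.##
8) #.##.#
.#.#..
###.#.
..#.##
9) #.##.#
.###..
#..##.
....##
10) #.##.#
.##...
#.#...
...###
11) #.##.#
.##...
#.#..#
...#..
12) #.##.#
.##...
#.#...
...###
13) #.##.#
.##..#
#.#.##
...##.
14) #.##.#
.##.##
#.##..
...#..
15) ..##.#
#.#.##
..##..
...#..

10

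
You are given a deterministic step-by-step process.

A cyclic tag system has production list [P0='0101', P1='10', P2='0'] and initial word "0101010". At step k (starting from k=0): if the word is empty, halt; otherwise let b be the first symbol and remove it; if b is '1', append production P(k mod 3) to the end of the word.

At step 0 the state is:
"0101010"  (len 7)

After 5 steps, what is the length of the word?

t=0: "0101010"  (len 7)
t=1: "101010"  (len 6)
t=2: "0101010"  (len 7)
t=3: "101010"  (len 6)
t=4: "010100101"  (len 9)
t=5: "10100101"  (len 8)

8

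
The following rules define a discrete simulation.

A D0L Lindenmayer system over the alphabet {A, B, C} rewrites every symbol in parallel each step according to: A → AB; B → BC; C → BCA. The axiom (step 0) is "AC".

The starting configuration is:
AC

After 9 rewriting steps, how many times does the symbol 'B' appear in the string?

1697

t=0: AC
t=1: ABBCA
t=2: ABBCBCBCAAB
t=3: ABBCBCBCABCBCABCBCAABABBC
t=4: ABBCBCBCABCBCABCBCAABBCBCABCBCAABBCBCABCBCAABABBCABBCBCBCA
t=5: ABBCBCBCABCBCABCBCAABBCBCABCBCAABBCBCABCBCAABABBCBCBCABCBC…BCBCABCBCAABBCBCABCBCAABABBCABBCBCBCAABBCBCBCABCBCABCBCAAB  (len 135)
t=6: ABBCBCBCABCBCABCBCAABBCBCABCBCAABBCBCABCBCAABABBCBCBCABCBC…CABCBCAABABBCBCBCABCBCABCBCAABBCBCABCBCAABBCBCABCBCAABABBC  (len 314)
t=7: ABBCBCBCABCBCABCBCAABBCBCABCBCAABBCBCABCBCAABABBCBCBCABCBC…BCAABBCBCABCBCAABABBCBCBCABCBCAABBCBCABCBCAABABBCABBCBCBCA  (len 730)
t=8: ABBCBCBCABCBCABCBCAABBCBCABCBCAABBCBCABCBCAABABBCBCBCABCBC…BCBCABCBCAABBCBCABCBCAABABBCABBCBCBCAABBCBCBCABCBCABCBCAAB  (len 1697)
t=9: ABBCBCBCABCBCABCBCAABBCBCABCBCAABBCBCABCBCAABABBCBCBCABCBC…CABCBCAABABBCBCBCABCBCABCBCAABBCBCABCBCAABBCBCABCBCAABABBC  (len 3945)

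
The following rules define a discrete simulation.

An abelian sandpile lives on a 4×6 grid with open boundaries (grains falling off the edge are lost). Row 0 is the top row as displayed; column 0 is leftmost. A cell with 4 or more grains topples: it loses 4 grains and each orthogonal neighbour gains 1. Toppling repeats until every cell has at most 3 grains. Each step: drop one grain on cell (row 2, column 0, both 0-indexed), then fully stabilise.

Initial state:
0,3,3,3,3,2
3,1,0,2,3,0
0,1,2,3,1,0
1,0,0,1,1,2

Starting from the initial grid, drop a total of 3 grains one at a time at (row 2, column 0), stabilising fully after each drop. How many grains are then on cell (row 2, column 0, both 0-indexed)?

3

0) 0,3,3,3,3,2
3,1,0,2,3,0
0,1,2,3,1,0
1,0,0,1,1,2
1) 0,3,3,3,3,2
3,1,0,2,3,0
1,1,2,3,1,0
1,0,0,1,1,2
2) 0,3,3,3,3,2
3,1,0,2,3,0
2,1,2,3,1,0
1,0,0,1,1,2
3) 0,3,3,3,3,2
3,1,0,2,3,0
3,1,2,3,1,0
1,0,0,1,1,2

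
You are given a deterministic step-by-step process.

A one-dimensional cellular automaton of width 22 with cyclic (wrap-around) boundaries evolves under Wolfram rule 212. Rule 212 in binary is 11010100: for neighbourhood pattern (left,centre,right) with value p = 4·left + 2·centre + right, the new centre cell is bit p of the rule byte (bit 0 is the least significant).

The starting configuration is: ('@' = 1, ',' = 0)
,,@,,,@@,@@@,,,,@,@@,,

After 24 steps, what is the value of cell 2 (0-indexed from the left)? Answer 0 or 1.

0

gen 0: ,,@,,,@@,@@@,,,,@,@@,,
gen 1: ,,@@,,,@,,@@@,,,@,,@@,
gen 2: ,,,@@,,@@,,@@@,,@@,,@@
gen 3: @,,,@@,,@@,,@@@,,@@,,@
gen 4: @@,,,@@,,@@,,@@@,,@@,,
gen 5: ,@@,,,@@,,@@,,@@@,,@@,
gen 6: ,,@@,,,@@,,@@,,@@@,,@@
gen 7: @,,@@,,,@@,,@@,,@@@,,@
gen 8: @@,,@@,,,@@,,@@,,@@@,,
gen 9: ,@@,,@@,,,@@,,@@,,@@@,
gen 10: ,,@@,,@@,,,@@,,@@,,@@@
gen 11: @,,@@,,@@,,,@@,,@@,,@@
gen 12: @@,,@@,,@@,,,@@,,@@,,@
gen 13: @@@,,@@,,@@,,,@@,,@@,,
gen 14: ,@@@,,@@,,@@,,,@@,,@@,
gen 15: ,,@@@,,@@,,@@,,,@@,,@@
gen 16: @,,@@@,,@@,,@@,,,@@,,@
gen 17: @@,,@@@,,@@,,@@,,,@@,,
gen 18: ,@@,,@@@,,@@,,@@,,,@@,
gen 19: ,,@@,,@@@,,@@,,@@,,,@@
gen 20: @,,@@,,@@@,,@@,,@@,,,@
gen 21: @@,,@@,,@@@,,@@,,@@,,,
gen 22: ,@@,,@@,,@@@,,@@,,@@,,
gen 23: ,,@@,,@@,,@@@,,@@,,@@,
gen 24: ,,,@@,,@@,,@@@,,@@,,@@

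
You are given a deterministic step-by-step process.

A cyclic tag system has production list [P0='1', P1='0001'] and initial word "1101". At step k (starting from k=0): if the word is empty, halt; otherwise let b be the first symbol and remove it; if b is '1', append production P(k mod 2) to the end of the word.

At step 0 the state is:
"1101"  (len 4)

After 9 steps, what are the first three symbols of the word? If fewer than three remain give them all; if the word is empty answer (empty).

k=0  "1101"  (len 4)
k=1  "1011"  (len 4)
k=2  "0110001"  (len 7)
k=3  "110001"  (len 6)
k=4  "100010001"  (len 9)
k=5  "000100011"  (len 9)
k=6  "00100011"  (len 8)
k=7  "0100011"  (len 7)
k=8  "100011"  (len 6)
k=9  "000111"  (len 6)

000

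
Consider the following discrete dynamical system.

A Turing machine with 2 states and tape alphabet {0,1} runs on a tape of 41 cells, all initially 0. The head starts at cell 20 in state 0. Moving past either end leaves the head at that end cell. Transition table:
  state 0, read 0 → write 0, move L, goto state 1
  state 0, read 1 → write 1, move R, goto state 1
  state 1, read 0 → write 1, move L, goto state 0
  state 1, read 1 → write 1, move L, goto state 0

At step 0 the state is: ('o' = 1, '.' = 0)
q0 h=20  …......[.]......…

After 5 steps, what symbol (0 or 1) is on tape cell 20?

k=0  q0 h=20  …......[.]......…
k=1  q1 h=19  …......[.]......…
k=2  q0 h=18  …......[.]o.....…
k=3  q1 h=17  …......[.].o....…
k=4  q0 h=16  …......[.]o.o...…
k=5  q1 h=15  …......[.].o.o..…

0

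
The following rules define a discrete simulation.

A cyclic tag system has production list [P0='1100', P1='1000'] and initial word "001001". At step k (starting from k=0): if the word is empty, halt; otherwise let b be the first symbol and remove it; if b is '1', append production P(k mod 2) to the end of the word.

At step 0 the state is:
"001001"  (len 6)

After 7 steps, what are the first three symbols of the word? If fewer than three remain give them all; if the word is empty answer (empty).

100

0) "001001"  (len 6)
1) "01001"  (len 5)
2) "1001"  (len 4)
3) "0011100"  (len 7)
4) "011100"  (len 6)
5) "11100"  (len 5)
6) "11001000"  (len 8)
7) "10010001100"  (len 11)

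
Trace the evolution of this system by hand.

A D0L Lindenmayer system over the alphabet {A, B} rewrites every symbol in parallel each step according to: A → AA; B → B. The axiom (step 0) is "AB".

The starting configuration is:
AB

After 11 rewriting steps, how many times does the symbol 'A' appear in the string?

k=0  AB
k=1  AAB
k=2  AAAAB
k=3  AAAAAAAAB
k=4  AAAAAAAAAAAAAAAAB
k=5  AAAAAAAAAAAAAAAAAAAAAAAAAAAAAAAAB
k=6  AAAAAAAAAAAAAAAAAAAAAAAAAAAAAAAAAAAAAAAAAAAAAAAAAAAAAAAAAAAAAAAAB
k=7  AAAAAAAAAAAAAAAAAAAAAAAAAAAAAAAAAAAAAAAAAAAAAAAAAAAAAAAAAA…AAAAAAAAAAAAAAAAAAAAAAAAAAAAAAAAAAAAAAAAAAAAAAAAAAAAAAAAAB  (len 129)
k=8  AAAAAAAAAAAAAAAAAAAAAAAAAAAAAAAAAAAAAAAAAAAAAAAAAAAAAAAAAA…AAAAAAAAAAAAAAAAAAAAAAAAAAAAAAAAAAAAAAAAAAAAAAAAAAAAAAAAAB  (len 257)
k=9  AAAAAAAAAAAAAAAAAAAAAAAAAAAAAAAAAAAAAAAAAAAAAAAAAAAAAAAAAA…AAAAAAAAAAAAAAAAAAAAAAAAAAAAAAAAAAAAAAAAAAAAAAAAAAAAAAAAAB  (len 513)
k=10  AAAAAAAAAAAAAAAAAAAAAAAAAAAAAAAAAAAAAAAAAAAAAAAAAAAAAAAAAA…AAAAAAAAAAAAAAAAAAAAAAAAAAAAAAAAAAAAAAAAAAAAAAAAAAAAAAAAAB  (len 1025)
k=11  AAAAAAAAAAAAAAAAAAAAAAAAAAAAAAAAAAAAAAAAAAAAAAAAAAAAAAAAAA…AAAAAAAAAAAAAAAAAAAAAAAAAAAAAAAAAAAAAAAAAAAAAAAAAAAAAAAAAB  (len 2049)

2048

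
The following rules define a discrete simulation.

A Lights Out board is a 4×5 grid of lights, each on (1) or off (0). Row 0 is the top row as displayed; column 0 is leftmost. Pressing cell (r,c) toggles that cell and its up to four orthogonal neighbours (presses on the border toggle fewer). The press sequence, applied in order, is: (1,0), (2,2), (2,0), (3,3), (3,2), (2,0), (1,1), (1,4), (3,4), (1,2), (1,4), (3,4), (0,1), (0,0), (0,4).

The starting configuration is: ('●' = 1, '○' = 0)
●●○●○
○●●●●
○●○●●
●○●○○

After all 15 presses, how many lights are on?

step 0: ●●○●○
○●●●●
○●○●●
●○●○○
step 1: ○●○●○
●○●●●
●●○●●
●○●○○
step 2: ○●○●○
●○○●●
●○●○●
●○○○○
step 3: ○●○●○
○○○●●
○●●○●
○○○○○
step 4: ○●○●○
○○○●●
○●●●●
○○●●●
step 5: ○●○●○
○○○●●
○●○●●
○●○○●
step 6: ○●○●○
●○○●●
●○○●●
●●○○●
step 7: ○○○●○
○●●●●
●●○●●
●●○○●
step 8: ○○○●●
○●●○○
●●○●○
●●○○●
step 9: ○○○●●
○●●○○
●●○●●
●●○●○
step 10: ○○●●●
○○○●○
●●●●●
●●○●○
step 11: ○○●●○
○○○○●
●●●●○
●●○●○
step 12: ○○●●○
○○○○●
●●●●●
●●○○●
step 13: ●●○●○
○●○○●
●●●●●
●●○○●
step 14: ○○○●○
●●○○●
●●●●●
●●○○●
step 15: ○○○○●
●●○○○
●●●●●
●●○○●

11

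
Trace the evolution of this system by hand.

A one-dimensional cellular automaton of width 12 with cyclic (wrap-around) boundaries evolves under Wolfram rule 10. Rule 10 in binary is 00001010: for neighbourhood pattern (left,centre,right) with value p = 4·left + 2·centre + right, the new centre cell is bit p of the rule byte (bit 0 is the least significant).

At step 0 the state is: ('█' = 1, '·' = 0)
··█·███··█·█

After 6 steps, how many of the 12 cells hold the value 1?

3

[0] ··█·███··█·█
[1] ·█··█···█···
[2] █··█···█····
[3] ··█···█····█
[4] ·█···█····█·
[5] █···█····█··
[6] ···█····█··█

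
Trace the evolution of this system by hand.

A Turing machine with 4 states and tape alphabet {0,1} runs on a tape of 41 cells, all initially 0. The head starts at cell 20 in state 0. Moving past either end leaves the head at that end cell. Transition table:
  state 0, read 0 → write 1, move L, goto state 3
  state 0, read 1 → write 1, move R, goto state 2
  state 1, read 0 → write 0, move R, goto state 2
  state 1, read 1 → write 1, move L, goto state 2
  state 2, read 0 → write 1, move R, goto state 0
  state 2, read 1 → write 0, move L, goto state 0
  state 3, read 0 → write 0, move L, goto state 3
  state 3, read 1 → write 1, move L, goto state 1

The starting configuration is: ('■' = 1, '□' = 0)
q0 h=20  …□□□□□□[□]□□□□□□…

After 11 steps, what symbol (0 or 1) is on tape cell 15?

[0] q0 h=20  …□□□□□□[□]□□□□□□…
[1] q3 h=19  …□□□□□□[□]■□□□□□…
[2] q3 h=18  …□□□□□□[□]□■□□□□…
[3] q3 h=17  …□□□□□□[□]□□■□□□…
[4] q3 h=16  …□□□□□□[□]□□□■□□…
[5] q3 h=15  …□□□□□□[□]□□□□■□…
[6] q3 h=14  …□□□□□□[□]□□□□□■…
[7] q3 h=13  …□□□□□□[□]□□□□□□…
[8] q3 h=12  …□□□□□□[□]□□□□□□…
[9] q3 h=11  …□□□□□□[□]□□□□□□…
[10] q3 h=10  …□□□□□□[□]□□□□□□…
[11] q3 h= 9  …□□□□□□[□]□□□□□□…

0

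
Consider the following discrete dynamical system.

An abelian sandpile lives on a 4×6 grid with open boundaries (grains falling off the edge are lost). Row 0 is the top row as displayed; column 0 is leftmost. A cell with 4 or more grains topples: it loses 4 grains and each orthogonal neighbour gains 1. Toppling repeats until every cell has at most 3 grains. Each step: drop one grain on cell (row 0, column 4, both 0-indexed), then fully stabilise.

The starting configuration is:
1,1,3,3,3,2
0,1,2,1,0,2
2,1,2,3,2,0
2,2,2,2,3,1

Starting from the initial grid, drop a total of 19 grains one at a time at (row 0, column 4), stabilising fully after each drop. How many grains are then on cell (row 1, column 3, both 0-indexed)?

1

[0] 1,1,3,3,3,2
0,1,2,1,0,2
2,1,2,3,2,0
2,2,2,2,3,1
[1] 1,2,0,1,1,3
0,1,3,2,1,2
2,1,2,3,2,0
2,2,2,2,3,1
[2] 1,2,0,1,2,3
0,1,3,2,1,2
2,1,2,3,2,0
2,2,2,2,3,1
[3] 1,2,0,1,3,3
0,1,3,2,1,2
2,1,2,3,2,0
2,2,2,2,3,1
[4] 1,2,0,2,1,0
0,1,3,2,2,3
2,1,2,3,2,0
2,2,2,2,3,1
[5] 1,2,0,2,2,0
0,1,3,2,2,3
2,1,2,3,2,0
2,2,2,2,3,1
[6] 1,2,0,2,3,0
0,1,3,2,2,3
2,1,2,3,2,0
2,2,2,2,3,1
[7] 1,2,0,3,0,1
0,1,3,2,3,3
2,1,2,3,2,0
2,2,2,2,3,1
[8] 1,2,0,3,1,1
0,1,3,2,3,3
2,1,2,3,2,0
2,2,2,2,3,1
[9] 1,2,0,3,2,1
0,1,3,2,3,3
2,1,2,3,2,0
2,2,2,2,3,1
[10] 1,2,0,3,3,1
0,1,3,2,3,3
2,1,2,3,2,0
2,2,2,2,3,1
[11] 1,2,2,1,2,3
0,2,1,2,3,0
2,2,1,3,1,2
2,3,0,1,1,2
[12] 1,2,2,1,3,3
0,2,1,2,3,0
2,2,1,3,1,2
2,3,0,1,1,2
[13] 1,2,2,2,2,0
0,2,1,3,0,2
2,2,1,3,2,2
2,3,0,1,1,2
[14] 1,2,2,2,3,0
0,2,1,3,0,2
2,2,1,3,2,2
2,3,0,1,1,2
[15] 1,2,2,3,0,1
0,2,1,3,1,2
2,2,1,3,2,2
2,3,0,1,1,2
[16] 1,2,2,3,1,1
0,2,1,3,1,2
2,2,1,3,2,2
2,3,0,1,1,2
[17] 1,2,2,3,2,1
0,2,1,3,1,2
2,2,1,3,2,2
2,3,0,1,1,2
[18] 1,2,2,3,3,1
0,2,1,3,1,2
2,2,1,3,2,2
2,3,0,1,1,2
[19] 1,2,3,1,1,2
0,2,2,1,3,2
2,2,2,0,3,2
2,3,0,2,1,2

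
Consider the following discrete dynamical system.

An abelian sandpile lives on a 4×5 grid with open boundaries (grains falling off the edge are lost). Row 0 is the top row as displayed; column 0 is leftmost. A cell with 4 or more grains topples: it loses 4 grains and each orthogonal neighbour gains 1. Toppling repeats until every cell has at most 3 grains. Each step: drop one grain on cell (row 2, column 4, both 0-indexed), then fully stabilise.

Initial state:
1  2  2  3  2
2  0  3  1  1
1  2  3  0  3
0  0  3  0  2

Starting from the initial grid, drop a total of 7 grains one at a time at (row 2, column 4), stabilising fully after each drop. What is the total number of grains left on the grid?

34

gen 0: 1  2  2  3  2
2  0  3  1  1
1  2  3  0  3
0  0  3  0  2
gen 1: 1  2  2  3  2
2  0  3  1  2
1  2  3  1  0
0  0  3  0  3
gen 2: 1  2  2  3  2
2  0  3  1  2
1  2  3  1  1
0  0  3  0  3
gen 3: 1  2  2  3  2
2  0  3  1  2
1  2  3  1  2
0  0  3  0  3
gen 4: 1  2  2  3  2
2  0  3  1  2
1  2  3  1  3
0  0  3  0  3
gen 5: 1  2  2  3  2
2  0  3  1  3
1  2  3  2  1
0  0  3  1  0
gen 6: 1  2  2  3  2
2  0  3  1  3
1  2  3  2  2
0  0  3  1  0
gen 7: 1  2  2  3  2
2  0  3  1  3
1  2  3  2  3
0  0  3  1  0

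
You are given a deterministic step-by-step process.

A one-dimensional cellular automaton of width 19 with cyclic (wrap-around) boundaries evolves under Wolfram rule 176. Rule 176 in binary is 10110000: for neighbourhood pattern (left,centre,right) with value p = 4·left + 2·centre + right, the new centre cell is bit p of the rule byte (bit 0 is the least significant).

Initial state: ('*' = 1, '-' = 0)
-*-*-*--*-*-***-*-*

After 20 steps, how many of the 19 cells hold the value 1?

9

k=0  -*-*-*--*-*-***-*-*
k=1  *-*-*-*--*-*-*-*-*-
k=2  -*-*-*-*--*-*-*-*-*
k=3  *-*-*-*-*--*-*-*-*-
k=4  -*-*-*-*-*--*-*-*-*
k=5  *-*-*-*-*-*--*-*-*-
k=6  -*-*-*-*-*-*--*-*-*
k=7  *-*-*-*-*-*-*--*-*-
k=8  -*-*-*-*-*-*-*--*-*
k=9  *-*-*-*-*-*-*-*--*-
k=10  -*-*-*-*-*-*-*-*--*
k=11  *-*-*-*-*-*-*-*-*--
k=12  -*-*-*-*-*-*-*-*-*-
k=13  --*-*-*-*-*-*-*-*-*
k=14  *--*-*-*-*-*-*-*-*-
k=15  -*--*-*-*-*-*-*-*-*
k=16  *-*--*-*-*-*-*-*-*-
k=17  -*-*--*-*-*-*-*-*-*
k=18  *-*-*--*-*-*-*-*-*-
k=19  -*-*-*--*-*-*-*-*-*
k=20  *-*-*-*--*-*-*-*-*-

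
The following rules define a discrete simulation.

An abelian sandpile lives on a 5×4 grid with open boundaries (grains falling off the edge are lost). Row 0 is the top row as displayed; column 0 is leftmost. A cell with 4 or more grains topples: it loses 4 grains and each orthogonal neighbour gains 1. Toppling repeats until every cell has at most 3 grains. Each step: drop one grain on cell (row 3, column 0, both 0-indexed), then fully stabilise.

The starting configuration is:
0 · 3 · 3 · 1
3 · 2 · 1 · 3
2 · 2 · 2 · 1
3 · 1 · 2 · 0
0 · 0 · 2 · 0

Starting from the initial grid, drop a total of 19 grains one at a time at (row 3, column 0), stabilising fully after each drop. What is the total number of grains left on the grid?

36

gen 0: 0 · 3 · 3 · 1
3 · 2 · 1 · 3
2 · 2 · 2 · 1
3 · 1 · 2 · 0
0 · 0 · 2 · 0
gen 1: 0 · 3 · 3 · 1
3 · 2 · 1 · 3
3 · 2 · 2 · 1
0 · 2 · 2 · 0
1 · 0 · 2 · 0
gen 2: 0 · 3 · 3 · 1
3 · 2 · 1 · 3
3 · 2 · 2 · 1
1 · 2 · 2 · 0
1 · 0 · 2 · 0
gen 3: 0 · 3 · 3 · 1
3 · 2 · 1 · 3
3 · 2 · 2 · 1
2 · 2 · 2 · 0
1 · 0 · 2 · 0
gen 4: 0 · 3 · 3 · 1
3 · 2 · 1 · 3
3 · 2 · 2 · 1
3 · 2 · 2 · 0
1 · 0 · 2 · 0
gen 5: 1 · 3 · 3 · 1
0 · 3 · 1 · 3
1 · 3 · 2 · 1
1 · 3 · 2 · 0
2 · 0 · 2 · 0
gen 6: 1 · 3 · 3 · 1
0 · 3 · 1 · 3
1 · 3 · 2 · 1
2 · 3 · 2 · 0
2 · 0 · 2 · 0
gen 7: 1 · 3 · 3 · 1
0 · 3 · 1 · 3
1 · 3 · 2 · 1
3 · 3 · 2 · 0
2 · 0 · 2 · 0
gen 8: 2 · 1 · 0 · 2
1 · 1 · 3 · 3
3 · 1 · 3 · 1
1 · 1 · 3 · 0
3 · 1 · 2 · 0
gen 9: 2 · 1 · 0 · 2
1 · 1 · 3 · 3
3 · 1 · 3 · 1
2 · 1 · 3 · 0
3 · 1 · 2 · 0
gen 10: 2 · 1 · 0 · 2
1 · 1 · 3 · 3
3 · 1 · 3 · 1
3 · 1 · 3 · 0
3 · 1 · 2 · 0
gen 11: 2 · 1 · 0 · 2
2 · 1 · 3 · 3
0 · 2 · 3 · 1
2 · 2 · 3 · 0
0 · 2 · 2 · 0
gen 12: 2 · 1 · 0 · 2
2 · 1 · 3 · 3
0 · 2 · 3 · 1
3 · 2 · 3 · 0
0 · 2 · 2 · 0
gen 13: 2 · 1 · 0 · 2
2 · 1 · 3 · 3
1 · 2 · 3 · 1
0 · 3 · 3 · 0
1 · 2 · 2 · 0
gen 14: 2 · 1 · 0 · 2
2 · 1 · 3 · 3
1 · 2 · 3 · 1
1 · 3 · 3 · 0
1 · 2 · 2 · 0
gen 15: 2 · 1 · 0 · 2
2 · 1 · 3 · 3
1 · 2 · 3 · 1
2 · 3 · 3 · 0
1 · 2 · 2 · 0
gen 16: 2 · 1 · 0 · 2
2 · 1 · 3 · 3
1 · 2 · 3 · 1
3 · 3 · 3 · 0
1 · 2 · 2 · 0
gen 17: 2 · 1 · 1 · 3
2 · 3 · 1 · 0
3 · 0 · 2 · 3
1 · 2 · 1 · 1
2 · 3 · 3 · 0
gen 18: 2 · 1 · 1 · 3
2 · 3 · 1 · 0
3 · 0 · 2 · 3
2 · 2 · 1 · 1
2 · 3 · 3 · 0
gen 19: 2 · 1 · 1 · 3
2 · 3 · 1 · 0
3 · 0 · 2 · 3
3 · 2 · 1 · 1
2 · 3 · 3 · 0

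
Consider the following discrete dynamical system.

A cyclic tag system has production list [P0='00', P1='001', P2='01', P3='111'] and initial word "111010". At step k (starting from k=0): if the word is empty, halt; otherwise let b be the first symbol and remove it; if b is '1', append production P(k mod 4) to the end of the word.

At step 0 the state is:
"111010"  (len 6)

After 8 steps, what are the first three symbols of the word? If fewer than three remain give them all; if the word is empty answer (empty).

001

[0] "111010"  (len 6)
[1] "1101000"  (len 7)
[2] "101000001"  (len 9)
[3] "0100000101"  (len 10)
[4] "100000101"  (len 9)
[5] "0000010100"  (len 10)
[6] "000010100"  (len 9)
[7] "00010100"  (len 8)
[8] "0010100"  (len 7)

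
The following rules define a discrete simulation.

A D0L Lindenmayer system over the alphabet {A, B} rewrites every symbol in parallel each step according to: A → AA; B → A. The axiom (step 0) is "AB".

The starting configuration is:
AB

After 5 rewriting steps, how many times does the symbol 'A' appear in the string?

gen 0: AB
gen 1: AAA
gen 2: AAAAAA
gen 3: AAAAAAAAAAAA
gen 4: AAAAAAAAAAAAAAAAAAAAAAAA
gen 5: AAAAAAAAAAAAAAAAAAAAAAAAAAAAAAAAAAAAAAAAAAAAAAAA

48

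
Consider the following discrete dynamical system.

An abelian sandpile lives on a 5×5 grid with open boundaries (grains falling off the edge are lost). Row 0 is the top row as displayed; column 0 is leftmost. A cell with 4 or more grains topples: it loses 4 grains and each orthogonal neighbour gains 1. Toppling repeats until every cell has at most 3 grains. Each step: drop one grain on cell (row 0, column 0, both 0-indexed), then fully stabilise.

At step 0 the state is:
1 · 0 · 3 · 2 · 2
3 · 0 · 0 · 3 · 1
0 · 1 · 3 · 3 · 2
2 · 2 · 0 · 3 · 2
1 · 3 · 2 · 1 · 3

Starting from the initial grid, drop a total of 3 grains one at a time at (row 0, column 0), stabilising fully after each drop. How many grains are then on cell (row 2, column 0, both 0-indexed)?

t=0: 1 · 0 · 3 · 2 · 2
3 · 0 · 0 · 3 · 1
0 · 1 · 3 · 3 · 2
2 · 2 · 0 · 3 · 2
1 · 3 · 2 · 1 · 3
t=1: 2 · 0 · 3 · 2 · 2
3 · 0 · 0 · 3 · 1
0 · 1 · 3 · 3 · 2
2 · 2 · 0 · 3 · 2
1 · 3 · 2 · 1 · 3
t=2: 3 · 0 · 3 · 2 · 2
3 · 0 · 0 · 3 · 1
0 · 1 · 3 · 3 · 2
2 · 2 · 0 · 3 · 2
1 · 3 · 2 · 1 · 3
t=3: 1 · 1 · 3 · 2 · 2
0 · 1 · 0 · 3 · 1
1 · 1 · 3 · 3 · 2
2 · 2 · 0 · 3 · 2
1 · 3 · 2 · 1 · 3

1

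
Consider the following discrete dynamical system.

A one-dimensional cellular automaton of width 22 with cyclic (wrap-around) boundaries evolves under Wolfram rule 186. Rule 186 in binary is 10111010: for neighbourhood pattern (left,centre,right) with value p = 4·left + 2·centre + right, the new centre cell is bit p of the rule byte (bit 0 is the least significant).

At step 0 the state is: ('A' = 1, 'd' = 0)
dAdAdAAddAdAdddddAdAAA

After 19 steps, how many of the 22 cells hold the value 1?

13

gen 0: dAdAdAAddAdAdddddAdAAA
gen 1: AdAdAAdAAdAdAdddAdAAAd
gen 2: dAdAAdAAdAdAdAdAdAAAdA
gen 3: AdAAdAAdAdAdAdAdAAAdAd
gen 4: dAAdAAdAdAdAdAdAAAdAdA
gen 5: AAdAAdAdAdAdAdAAAdAdAd
gen 6: AdAAdAdAdAdAdAAAdAdAdA
gen 7: dAAdAdAdAdAdAAAdAdAdAA
gen 8: AAdAdAdAdAdAAAdAdAdAAd
gen 9: AdAdAdAdAdAAAdAdAdAAdA
gen 10: dAdAdAdAdAAAdAdAdAAdAA
gen 11: AdAdAdAdAAAdAdAdAAdAAd
gen 12: dAdAdAdAAAdAdAdAAdAAdA
gen 13: AdAdAdAAAdAdAdAAdAAdAd
gen 14: dAdAdAAAdAdAdAAdAAdAdA
gen 15: AdAdAAAdAdAdAAdAAdAdAd
gen 16: dAdAAAdAdAdAAdAAdAdAdA
gen 17: AdAAAdAdAdAAdAAdAdAdAd
gen 18: dAAAdAdAdAAdAAdAdAdAdA
gen 19: AAAdAdAdAAdAAdAdAdAdAd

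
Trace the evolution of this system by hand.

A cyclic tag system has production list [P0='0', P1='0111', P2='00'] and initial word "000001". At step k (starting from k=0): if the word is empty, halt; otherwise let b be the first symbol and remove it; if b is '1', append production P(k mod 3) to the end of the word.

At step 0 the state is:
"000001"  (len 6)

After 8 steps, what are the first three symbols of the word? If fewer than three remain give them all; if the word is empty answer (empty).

(empty)

k=0  "000001"  (len 6)
k=1  "00001"  (len 5)
k=2  "0001"  (len 4)
k=3  "001"  (len 3)
k=4  "01"  (len 2)
k=5  "1"  (len 1)
k=6  "00"  (len 2)
k=7  "0"  (len 1)
k=8  (halted — word empty)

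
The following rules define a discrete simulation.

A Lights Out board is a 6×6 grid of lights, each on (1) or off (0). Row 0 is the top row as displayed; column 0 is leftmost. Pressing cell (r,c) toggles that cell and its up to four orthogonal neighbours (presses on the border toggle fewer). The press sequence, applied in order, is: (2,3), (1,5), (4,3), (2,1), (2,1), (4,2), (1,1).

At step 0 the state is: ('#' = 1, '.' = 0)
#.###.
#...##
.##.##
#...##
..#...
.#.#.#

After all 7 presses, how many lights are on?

0) #.###.
#...##
.##.##
#...##
..#...
.#.#.#
1) #.###.
#..###
.#.#.#
#..###
..#...
.#.#.#
2) #.####
#..#..
.#.#..
#..###
..#...
.#.#.#
3) #.####
#..#..
.#.#..
#...##
...##.
.#...#
4) #.####
##.#..
#.##..
##..##
...##.
.#...#
5) #.####
#..#..
.#.#..
#...##
...##.
.#...#
6) #.####
#..#..
.#.#..
#.#.##
.##.#.
.##..#
7) ######
.###..
...#..
#.#.##
.##.#.
.##..#

20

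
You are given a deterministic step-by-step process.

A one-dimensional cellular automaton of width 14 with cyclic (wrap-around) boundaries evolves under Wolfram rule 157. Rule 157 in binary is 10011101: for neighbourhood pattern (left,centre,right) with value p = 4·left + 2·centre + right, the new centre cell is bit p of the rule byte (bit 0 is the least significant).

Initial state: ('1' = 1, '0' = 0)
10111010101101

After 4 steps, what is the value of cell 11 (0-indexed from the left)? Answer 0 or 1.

1

step 0: 10111010101101
step 1: 00110010101001
step 2: 10101010101101
step 3: 00101010101001
step 4: 10101010101101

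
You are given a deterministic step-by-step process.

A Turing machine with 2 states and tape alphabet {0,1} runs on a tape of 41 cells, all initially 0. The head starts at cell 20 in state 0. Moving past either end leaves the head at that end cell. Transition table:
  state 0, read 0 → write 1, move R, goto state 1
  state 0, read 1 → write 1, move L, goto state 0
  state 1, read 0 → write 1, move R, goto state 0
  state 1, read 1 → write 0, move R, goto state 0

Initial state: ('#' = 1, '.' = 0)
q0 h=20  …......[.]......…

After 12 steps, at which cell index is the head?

k=0  q0 h=20  …......[.]......…
k=1  q1 h=21  ….....#[.]......…
k=2  q0 h=22  …....##[.]......…
k=3  q1 h=23  …...###[.]......…
k=4  q0 h=24  …..####[.]......…
k=5  q1 h=25  ….#####[.]......…
k=6  q0 h=26  …######[.]......…
k=7  q1 h=27  …######[.]......…
k=8  q0 h=28  …######[.]......…
k=9  q1 h=29  …######[.]......…
k=10  q0 h=30  …######[.]......…
k=11  q1 h=31  …######[.]......…
k=12  q0 h=32  …######[.]......…

32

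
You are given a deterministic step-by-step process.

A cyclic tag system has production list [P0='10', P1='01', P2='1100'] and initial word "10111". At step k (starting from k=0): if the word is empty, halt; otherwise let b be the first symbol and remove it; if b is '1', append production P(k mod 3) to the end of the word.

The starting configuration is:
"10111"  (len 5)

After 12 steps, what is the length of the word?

step 0: "10111"  (len 5)
step 1: "011110"  (len 6)
step 2: "11110"  (len 5)
step 3: "11101100"  (len 8)
step 4: "110110010"  (len 9)
step 5: "1011001001"  (len 10)
step 6: "0110010011100"  (len 13)
step 7: "110010011100"  (len 12)
step 8: "1001001110001"  (len 13)
step 9: "0010011100011100"  (len 16)
step 10: "010011100011100"  (len 15)
step 11: "10011100011100"  (len 14)
step 12: "00111000111001100"  (len 17)

17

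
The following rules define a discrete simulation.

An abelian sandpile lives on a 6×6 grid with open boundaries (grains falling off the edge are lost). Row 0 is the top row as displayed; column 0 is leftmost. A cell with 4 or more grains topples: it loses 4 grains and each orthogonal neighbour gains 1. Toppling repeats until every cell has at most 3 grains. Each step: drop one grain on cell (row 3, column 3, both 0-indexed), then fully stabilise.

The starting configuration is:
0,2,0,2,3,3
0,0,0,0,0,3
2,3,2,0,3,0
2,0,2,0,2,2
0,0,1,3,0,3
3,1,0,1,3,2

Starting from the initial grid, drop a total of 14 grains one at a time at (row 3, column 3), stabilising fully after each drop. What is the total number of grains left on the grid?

62

0) 0,2,0,2,3,3
0,0,0,0,0,3
2,3,2,0,3,0
2,0,2,0,2,2
0,0,1,3,0,3
3,1,0,1,3,2
1) 0,2,0,2,3,3
0,0,0,0,0,3
2,3,2,0,3,0
2,0,2,1,2,2
0,0,1,3,0,3
3,1,0,1,3,2
2) 0,2,0,2,3,3
0,0,0,0,0,3
2,3,2,0,3,0
2,0,2,2,2,2
0,0,1,3,0,3
3,1,0,1,3,2
3) 0,2,0,2,3,3
0,0,0,0,0,3
2,3,2,0,3,0
2,0,2,3,2,2
0,0,1,3,0,3
3,1,0,1,3,2
4) 0,2,0,2,3,3
0,0,0,0,0,3
2,3,2,1,3,0
2,0,3,1,3,2
0,0,2,0,1,3
3,1,0,2,3,2
5) 0,2,0,2,3,3
0,0,0,0,0,3
2,3,2,1,3,0
2,0,3,2,3,2
0,0,2,0,1,3
3,1,0,2,3,2
6) 0,2,0,2,3,3
0,0,0,0,0,3
2,3,2,1,3,0
2,0,3,3,3,2
0,0,2,0,1,3
3,1,0,2,3,2
7) 0,2,0,2,3,3
0,0,0,0,1,3
2,3,3,3,0,1
2,1,0,2,1,3
0,0,3,1,2,3
3,1,0,2,3,2
8) 0,2,0,2,3,3
0,0,0,0,1,3
2,3,3,3,0,1
2,1,0,3,1,3
0,0,3,1,2,3
3,1,0,2,3,2
9) 0,2,0,2,3,3
0,1,1,1,1,3
3,0,1,1,1,1
2,2,2,1,2,3
0,0,3,2,2,3
3,1,0,2,3,2
10) 0,2,0,2,3,3
0,1,1,1,1,3
3,0,1,1,1,1
2,2,2,2,2,3
0,0,3,2,2,3
3,1,0,2,3,2
11) 0,2,0,2,3,3
0,1,1,1,1,3
3,0,1,1,1,1
2,2,2,3,2,3
0,0,3,2,2,3
3,1,0,2,3,2
12) 0,2,0,2,3,3
0,1,1,1,1,3
3,0,1,2,1,1
2,2,3,0,3,3
0,0,3,3,2,3
3,1,0,2,3,2
13) 0,2,0,2,3,3
0,1,1,1,1,3
3,0,1,2,1,1
2,2,3,1,3,3
0,0,3,3,2,3
3,1,0,2,3,2
14) 0,2,0,2,3,3
0,1,1,1,1,3
3,0,1,2,1,1
2,2,3,2,3,3
0,0,3,3,2,3
3,1,0,2,3,2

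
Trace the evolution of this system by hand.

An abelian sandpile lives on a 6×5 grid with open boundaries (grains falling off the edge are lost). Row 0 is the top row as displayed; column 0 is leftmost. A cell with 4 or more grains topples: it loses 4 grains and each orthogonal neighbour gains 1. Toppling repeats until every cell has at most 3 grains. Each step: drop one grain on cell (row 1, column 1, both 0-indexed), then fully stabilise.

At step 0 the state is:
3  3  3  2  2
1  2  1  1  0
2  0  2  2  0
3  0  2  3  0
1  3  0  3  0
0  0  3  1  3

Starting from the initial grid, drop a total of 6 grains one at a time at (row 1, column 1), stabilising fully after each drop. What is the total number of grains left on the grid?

47

gen 0: 3  3  3  2  2
1  2  1  1  0
2  0  2  2  0
3  0  2  3  0
1  3  0  3  0
0  0  3  1  3
gen 1: 3  3  3  2  2
1  3  1  1  0
2  0  2  2  0
3  0  2  3  0
1  3  0  3  0
0  0  3  1  3
gen 2: 0  2  0  3  2
3  1  3  1  0
2  1  2  2  0
3  0  2  3  0
1  3  0  3  0
0  0  3  1  3
gen 3: 0  2  0  3  2
3  2  3  1  0
2  1  2  2  0
3  0  2  3  0
1  3  0  3  0
0  0  3  1  3
gen 4: 0  2  0  3  2
3  3  3  1  0
2  1  2  2  0
3  0  2  3  0
1  3  0  3  0
0  0  3  1  3
gen 5: 1  3  1  3  2
0  2  0  2  0
3  2  3  2  0
3  0  2  3  0
1  3  0  3  0
0  0  3  1  3
gen 6: 1  3  1  3  2
0  3  0  2  0
3  2  3  2  0
3  0  2  3  0
1  3  0  3  0
0  0  3  1  3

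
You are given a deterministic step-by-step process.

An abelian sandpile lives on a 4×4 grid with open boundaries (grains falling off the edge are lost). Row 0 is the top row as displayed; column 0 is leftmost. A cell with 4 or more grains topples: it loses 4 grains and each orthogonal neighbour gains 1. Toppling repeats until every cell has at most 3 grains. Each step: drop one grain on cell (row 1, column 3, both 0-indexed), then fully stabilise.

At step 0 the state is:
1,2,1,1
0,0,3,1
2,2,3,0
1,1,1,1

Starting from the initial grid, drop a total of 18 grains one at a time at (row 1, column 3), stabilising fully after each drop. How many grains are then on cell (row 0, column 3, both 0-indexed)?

step 0: 1,2,1,1
0,0,3,1
2,2,3,0
1,1,1,1
step 1: 1,2,1,1
0,0,3,2
2,2,3,0
1,1,1,1
step 2: 1,2,1,1
0,0,3,3
2,2,3,0
1,1,1,1
step 3: 1,2,2,2
0,1,1,1
2,3,0,2
1,1,2,1
step 4: 1,2,2,2
0,1,1,2
2,3,0,2
1,1,2,1
step 5: 1,2,2,2
0,1,1,3
2,3,0,2
1,1,2,1
step 6: 1,2,2,3
0,1,2,0
2,3,0,3
1,1,2,1
step 7: 1,2,2,3
0,1,2,1
2,3,0,3
1,1,2,1
step 8: 1,2,2,3
0,1,2,2
2,3,0,3
1,1,2,1
step 9: 1,2,2,3
0,1,2,3
2,3,0,3
1,1,2,1
step 10: 1,2,3,0
0,1,3,2
2,3,1,0
1,1,2,2
step 11: 1,2,3,0
0,1,3,3
2,3,1,0
1,1,2,2
step 12: 1,3,0,2
0,2,1,1
2,3,2,1
1,1,2,2
step 13: 1,3,0,2
0,2,1,2
2,3,2,1
1,1,2,2
step 14: 1,3,0,2
0,2,1,3
2,3,2,1
1,1,2,2
step 15: 1,3,0,3
0,2,2,0
2,3,2,2
1,1,2,2
step 16: 1,3,0,3
0,2,2,1
2,3,2,2
1,1,2,2
step 17: 1,3,0,3
0,2,2,2
2,3,2,2
1,1,2,2
step 18: 1,3,0,3
0,2,2,3
2,3,2,2
1,1,2,2

3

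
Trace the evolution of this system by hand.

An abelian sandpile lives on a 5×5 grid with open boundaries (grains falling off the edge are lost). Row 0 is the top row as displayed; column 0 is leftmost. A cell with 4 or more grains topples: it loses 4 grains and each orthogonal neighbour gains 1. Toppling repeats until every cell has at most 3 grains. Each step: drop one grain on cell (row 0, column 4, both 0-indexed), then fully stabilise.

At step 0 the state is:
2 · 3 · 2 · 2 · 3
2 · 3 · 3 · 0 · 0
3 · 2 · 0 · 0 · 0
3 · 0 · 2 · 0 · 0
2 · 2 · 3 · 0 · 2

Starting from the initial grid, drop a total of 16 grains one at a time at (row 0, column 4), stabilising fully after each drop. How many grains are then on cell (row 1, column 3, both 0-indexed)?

k=0  2 · 3 · 2 · 2 · 3
2 · 3 · 3 · 0 · 0
3 · 2 · 0 · 0 · 0
3 · 0 · 2 · 0 · 0
2 · 2 · 3 · 0 · 2
k=1  2 · 3 · 2 · 3 · 0
2 · 3 · 3 · 0 · 1
3 · 2 · 0 · 0 · 0
3 · 0 · 2 · 0 · 0
2 · 2 · 3 · 0 · 2
k=2  2 · 3 · 2 · 3 · 1
2 · 3 · 3 · 0 · 1
3 · 2 · 0 · 0 · 0
3 · 0 · 2 · 0 · 0
2 · 2 · 3 · 0 · 2
k=3  2 · 3 · 2 · 3 · 2
2 · 3 · 3 · 0 · 1
3 · 2 · 0 · 0 · 0
3 · 0 · 2 · 0 · 0
2 · 2 · 3 · 0 · 2
k=4  2 · 3 · 2 · 3 · 3
2 · 3 · 3 · 0 · 1
3 · 2 · 0 · 0 · 0
3 · 0 · 2 · 0 · 0
2 · 2 · 3 · 0 · 2
k=5  2 · 3 · 3 · 0 · 1
2 · 3 · 3 · 1 · 2
3 · 2 · 0 · 0 · 0
3 · 0 · 2 · 0 · 0
2 · 2 · 3 · 0 · 2
k=6  2 · 3 · 3 · 0 · 2
2 · 3 · 3 · 1 · 2
3 · 2 · 0 · 0 · 0
3 · 0 · 2 · 0 · 0
2 · 2 · 3 · 0 · 2
k=7  2 · 3 · 3 · 0 · 3
2 · 3 · 3 · 1 · 2
3 · 2 · 0 · 0 · 0
3 · 0 · 2 · 0 · 0
2 · 2 · 3 · 0 · 2
k=8  2 · 3 · 3 · 1 · 0
2 · 3 · 3 · 1 · 3
3 · 2 · 0 · 0 · 0
3 · 0 · 2 · 0 · 0
2 · 2 · 3 · 0 · 2
k=9  2 · 3 · 3 · 1 · 1
2 · 3 · 3 · 1 · 3
3 · 2 · 0 · 0 · 0
3 · 0 · 2 · 0 · 0
2 · 2 · 3 · 0 · 2
k=10  2 · 3 · 3 · 1 · 2
2 · 3 · 3 · 1 · 3
3 · 2 · 0 · 0 · 0
3 · 0 · 2 · 0 · 0
2 · 2 · 3 · 0 · 2
k=11  2 · 3 · 3 · 1 · 3
2 · 3 · 3 · 1 · 3
3 · 2 · 0 · 0 · 0
3 · 0 · 2 · 0 · 0
2 · 2 · 3 · 0 · 2
k=12  2 · 3 · 3 · 2 · 1
2 · 3 · 3 · 2 · 0
3 · 2 · 0 · 0 · 1
3 · 0 · 2 · 0 · 0
2 · 2 · 3 · 0 · 2
k=13  2 · 3 · 3 · 2 · 2
2 · 3 · 3 · 2 · 0
3 · 2 · 0 · 0 · 1
3 · 0 · 2 · 0 · 0
2 · 2 · 3 · 0 · 2
k=14  2 · 3 · 3 · 2 · 3
2 · 3 · 3 · 2 · 0
3 · 2 · 0 · 0 · 1
3 · 0 · 2 · 0 · 0
2 · 2 · 3 · 0 · 2
k=15  2 · 3 · 3 · 3 · 0
2 · 3 · 3 · 2 · 1
3 · 2 · 0 · 0 · 1
3 · 0 · 2 · 0 · 0
2 · 2 · 3 · 0 · 2
k=16  2 · 3 · 3 · 3 · 1
2 · 3 · 3 · 2 · 1
3 · 2 · 0 · 0 · 1
3 · 0 · 2 · 0 · 0
2 · 2 · 3 · 0 · 2

2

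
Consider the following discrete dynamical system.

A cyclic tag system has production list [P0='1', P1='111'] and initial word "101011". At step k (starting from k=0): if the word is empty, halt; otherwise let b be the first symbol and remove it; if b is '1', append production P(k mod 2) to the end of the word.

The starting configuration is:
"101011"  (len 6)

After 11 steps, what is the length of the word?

10

[0] "101011"  (len 6)
[1] "010111"  (len 6)
[2] "10111"  (len 5)
[3] "01111"  (len 5)
[4] "1111"  (len 4)
[5] "1111"  (len 4)
[6] "111111"  (len 6)
[7] "111111"  (len 6)
[8] "11111111"  (len 8)
[9] "11111111"  (len 8)
[10] "1111111111"  (len 10)
[11] "1111111111"  (len 10)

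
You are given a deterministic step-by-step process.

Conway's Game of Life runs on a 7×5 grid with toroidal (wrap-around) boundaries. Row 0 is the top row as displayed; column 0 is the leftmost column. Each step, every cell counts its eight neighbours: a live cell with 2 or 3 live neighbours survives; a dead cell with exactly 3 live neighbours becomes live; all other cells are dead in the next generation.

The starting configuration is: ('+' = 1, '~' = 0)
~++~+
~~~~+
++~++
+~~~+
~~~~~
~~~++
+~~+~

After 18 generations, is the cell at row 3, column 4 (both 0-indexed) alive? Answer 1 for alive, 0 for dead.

0

[0] ~++~+
~~~~+
++~++
+~~~+
~~~~~
~~~++
+~~+~
[1] ~++~+
~~~~~
~+~+~
~+~+~
+~~+~
~~~++
++~~~
[2] ~++~~
++~+~
~~~~~
++~+~
+~~+~
~+++~
~+~~~
[3] ~~~~~
++~~~
~~~~~
+++~~
+~~+~
++~++
+~~+~
[4] ++~~+
~~~~~
~~+~~
+++~+
~~~+~
~+~+~
++++~
[5] ~~~++
++~~~
+~++~
+++~+
~~~+~
++~+~
~~~+~
[6] +~+++
++~~~
~~~+~
+~~~~
~~~+~
~~~+~
+~~+~
[7] ~~++~
++~~~
++~~+
~~~~+
~~~~+
~~++~
++~~~
[8] ~~+~+
~~~+~
~+~~+
~~~++
~~~~+
+++++
~+~~+
[9] +~+~+
+~+++
+~+~+
~~~++
~+~~~
~++~~
~~~~~
[10] +~+~~
~~+~~
~~+~~
~++++
++~+~
~++~~
+~++~
[11] ~~+~+
~~++~
~~~~~
~~~~+
~~~~~
~~~~~
+~~++
[12] +++~~
~~++~
~~~+~
~~~~~
~~~~~
~~~~+
+~~++
[13] +~~~~
~~~++
~~++~
~~~~~
~~~~~
+~~++
~~++~
[14] ~~+~~
~~+++
~~+++
~~~~~
~~~~+
~~+++
++++~
[15] +~~~~
~+~~+
~~+~+
~~~~+
~~~~+
~~~~~
+~~~~
[16] ++~~+
~+~++
~~~~+
+~~~+
~~~~~
~~~~~
~~~~~
[17] ~++++
~+++~
~~~~~
+~~~+
~~~~~
~~~~~
+~~~~
[18] ~~~~+
++~~+
+++++
~~~~~
~~~~~
~~~~~
+++++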